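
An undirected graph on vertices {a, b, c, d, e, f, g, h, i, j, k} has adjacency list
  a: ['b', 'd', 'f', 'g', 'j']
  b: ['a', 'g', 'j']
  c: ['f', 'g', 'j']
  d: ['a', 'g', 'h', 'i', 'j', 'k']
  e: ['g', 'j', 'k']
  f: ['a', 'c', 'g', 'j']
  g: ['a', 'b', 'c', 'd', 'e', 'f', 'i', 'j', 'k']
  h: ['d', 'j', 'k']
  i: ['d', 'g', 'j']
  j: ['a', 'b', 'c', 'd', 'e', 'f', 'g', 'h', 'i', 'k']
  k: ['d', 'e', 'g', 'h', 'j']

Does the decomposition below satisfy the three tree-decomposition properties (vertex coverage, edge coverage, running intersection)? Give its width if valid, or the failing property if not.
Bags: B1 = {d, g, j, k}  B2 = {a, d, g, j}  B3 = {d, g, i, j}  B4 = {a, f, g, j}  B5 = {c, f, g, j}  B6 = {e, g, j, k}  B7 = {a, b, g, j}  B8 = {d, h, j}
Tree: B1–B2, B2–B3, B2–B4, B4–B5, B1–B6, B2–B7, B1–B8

No — edge (k,h) lies in no bag.

A tree decomposition must satisfy three properties: every vertex lies in some bag; for every edge, both endpoints lie together in some bag; and for every vertex, the bags containing it form a connected subtree. Here edge (k,h) lies in no bag, so the decomposition is invalid.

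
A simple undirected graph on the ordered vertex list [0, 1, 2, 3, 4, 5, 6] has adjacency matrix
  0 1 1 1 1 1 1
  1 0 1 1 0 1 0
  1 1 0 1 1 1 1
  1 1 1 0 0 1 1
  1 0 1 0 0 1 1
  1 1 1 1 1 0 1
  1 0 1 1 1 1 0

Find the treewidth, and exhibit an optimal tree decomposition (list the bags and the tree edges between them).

Treewidth 4.
Bags: B1 = {0, 2, 3, 5, 6}  B2 = {0, 1, 2, 3, 5}  B3 = {0, 2, 4, 5, 6}
Tree: B1–B2, B1–B3

Each bag holds 5 vertices, so the decomposition has width 4, which upper-bounds the treewidth. On the other hand G contains the 5-clique {0, 1, 2, 3, 5}. A clique must lie in a single bag of any decomposition, so no decomposition can have width below 4. Combining the bounds, tw(G) = 4.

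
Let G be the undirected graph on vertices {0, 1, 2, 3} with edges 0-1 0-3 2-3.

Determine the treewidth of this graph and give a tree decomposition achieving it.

Treewidth 1.
Bags: B1 = {0, 1}  B2 = {0, 3}  B3 = {2, 3}
Tree: B1–B2, B2–B3

Each bag holds 2 vertices, so the decomposition has width 1, which upper-bounds the treewidth. Any graph with an edge has treewidth ≥ 1, and G has the edge 1–0. The upper and lower bounds meet at 1, so that is the treewidth.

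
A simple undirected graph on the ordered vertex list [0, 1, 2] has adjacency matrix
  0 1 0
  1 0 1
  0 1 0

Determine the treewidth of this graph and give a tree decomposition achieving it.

Treewidth 1.
One such decomposition:
Bags: B1 = {1, 2}  B2 = {0, 1}
Tree: B1–B2

Each bag holds 2 vertices, so the decomposition has width 1, which upper-bounds the treewidth. Any graph with an edge has treewidth ≥ 1, and G has the edge 2–1. Combining the bounds, tw(G) = 1.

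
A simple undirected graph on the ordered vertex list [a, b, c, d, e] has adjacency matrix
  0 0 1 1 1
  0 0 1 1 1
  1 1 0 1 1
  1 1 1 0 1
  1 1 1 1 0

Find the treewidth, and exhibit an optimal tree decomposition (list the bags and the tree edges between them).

The largest bag has 4 vertices, giving width 3; this decomposition certifies tw(G) ≤ 3. For the lower bound, the 4 vertices {a, c, d, e} are pairwise adjacent, and any tree decomposition puts a clique entirely inside one bag — forcing width ≥ 3. The upper and lower bounds meet at 3, so that is the treewidth.

Treewidth 3.
One such decomposition:
Bags: B1 = {b, c, d, e}  B2 = {a, c, d, e}
Tree: B1–B2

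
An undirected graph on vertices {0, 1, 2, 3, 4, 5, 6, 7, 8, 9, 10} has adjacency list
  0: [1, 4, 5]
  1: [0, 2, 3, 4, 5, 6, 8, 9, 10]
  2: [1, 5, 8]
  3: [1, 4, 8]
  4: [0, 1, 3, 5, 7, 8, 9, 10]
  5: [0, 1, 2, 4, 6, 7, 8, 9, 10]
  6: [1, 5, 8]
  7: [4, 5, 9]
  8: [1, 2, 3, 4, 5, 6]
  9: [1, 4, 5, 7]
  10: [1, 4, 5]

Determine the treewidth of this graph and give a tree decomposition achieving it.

Treewidth 3.
Bags: B1 = {0, 1, 4, 5}  B2 = {1, 4, 5, 8}  B3 = {1, 4, 5, 9}  B4 = {1, 5, 6, 8}  B5 = {4, 5, 7, 9}  B6 = {1, 3, 4, 8}  B7 = {1, 2, 5, 8}  B8 = {1, 4, 5, 10}
Tree: B1–B2, B2–B3, B2–B4, B3–B5, B2–B6, B4–B7, B2–B8

The largest bag has 4 vertices, giving width 3; this decomposition certifies tw(G) ≤ 3. On the other hand G contains the 4-clique {1, 3, 4, 8}. A clique must lie in a single bag of any decomposition, so no decomposition can have width below 3. Combining the bounds, tw(G) = 3.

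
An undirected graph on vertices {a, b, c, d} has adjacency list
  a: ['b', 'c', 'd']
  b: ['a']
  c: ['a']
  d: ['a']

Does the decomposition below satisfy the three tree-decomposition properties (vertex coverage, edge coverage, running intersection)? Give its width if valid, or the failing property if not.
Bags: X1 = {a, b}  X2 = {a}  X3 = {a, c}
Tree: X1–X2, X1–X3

No — vertex d appears in no bag.

A tree decomposition must satisfy three properties: every vertex lies in some bag; for every edge, both endpoints lie together in some bag; and for every vertex, the bags containing it form a connected subtree. Here vertex d appears in no bag, so the decomposition is invalid.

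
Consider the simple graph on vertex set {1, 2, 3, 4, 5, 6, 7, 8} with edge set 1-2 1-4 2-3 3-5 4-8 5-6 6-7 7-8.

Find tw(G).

A width-2 tree decomposition is:
Bags: B1 = {1, 4, 8}  B2 = {1, 7, 8}  B3 = {1, 6, 7}  B4 = {1, 5, 6}  B5 = {1, 3, 5}  B6 = {1, 2, 3}
Tree: B1–B2, B2–B3, B3–B4, B4–B5, B5–B6
Each bag holds 3 vertices, so the decomposition has width 2, which upper-bounds the treewidth. For the lower bound, G contains the cycle 1–4–8–7–6–5–3–2–1, so G is not a forest; only forests have treewidth ≤ 1, hence tw(G) ≥ 2. Combining the bounds, tw(G) = 2.

2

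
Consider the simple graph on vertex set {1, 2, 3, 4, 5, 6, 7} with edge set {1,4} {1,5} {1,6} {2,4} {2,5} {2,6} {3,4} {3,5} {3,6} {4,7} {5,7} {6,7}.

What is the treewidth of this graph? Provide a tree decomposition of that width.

Treewidth 3.
One such decomposition:
Bags: B1 = {1, 4, 5, 6}  B2 = {4, 5, 6, 7}  B3 = {3, 4, 5, 6}  B4 = {2, 4, 5, 6}
Tree: B1–B2, B2–B3, B3–B4

The largest bag has 4 vertices, giving width 3; this decomposition certifies tw(G) ≤ 3. For the lower bound: the 4 vertex sets {1,5}, {6,7}, {4}, {3} are disjoint, each induces a connected subgraph, and every pair is joined by at least one edge of G. Contracting each set to a single vertex therefore yields K_{4} as a minor, and since treewidth is minor-monotone, tw(G) ≥ tw(K_{4}) = 3. Therefore the treewidth is 3.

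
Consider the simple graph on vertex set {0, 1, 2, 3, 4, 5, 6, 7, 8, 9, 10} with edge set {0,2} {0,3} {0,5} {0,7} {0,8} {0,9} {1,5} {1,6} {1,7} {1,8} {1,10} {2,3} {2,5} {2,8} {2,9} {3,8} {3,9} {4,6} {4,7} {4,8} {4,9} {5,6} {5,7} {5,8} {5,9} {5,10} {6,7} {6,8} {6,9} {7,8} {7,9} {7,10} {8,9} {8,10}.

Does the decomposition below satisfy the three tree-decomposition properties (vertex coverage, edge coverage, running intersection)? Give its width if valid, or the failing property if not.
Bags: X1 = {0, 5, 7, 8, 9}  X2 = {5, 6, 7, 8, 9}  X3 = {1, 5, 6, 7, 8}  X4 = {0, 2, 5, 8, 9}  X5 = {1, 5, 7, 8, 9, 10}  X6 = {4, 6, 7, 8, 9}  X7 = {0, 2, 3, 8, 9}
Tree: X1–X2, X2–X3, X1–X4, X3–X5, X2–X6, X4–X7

No — bags containing vertex 9 are not connected in the tree.

A tree decomposition must satisfy three properties: every vertex lies in some bag; for every edge, both endpoints lie together in some bag; and for every vertex, the bags containing it form a connected subtree. Here bags containing vertex 9 are not connected in the tree, so the decomposition is invalid.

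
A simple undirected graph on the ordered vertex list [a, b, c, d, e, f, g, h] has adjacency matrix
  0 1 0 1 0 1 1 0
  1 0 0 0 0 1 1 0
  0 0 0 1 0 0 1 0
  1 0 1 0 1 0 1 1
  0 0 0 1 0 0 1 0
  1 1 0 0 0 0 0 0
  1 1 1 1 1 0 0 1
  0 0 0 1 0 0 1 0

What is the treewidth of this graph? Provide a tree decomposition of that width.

Treewidth 2.
One such decomposition:
Bags: B1 = {c, d, g}  B2 = {a, d, g}  B3 = {d, g, h}  B4 = {a, b, g}  B5 = {a, b, f}  B6 = {d, e, g}
Tree: B1–B2, B1–B3, B2–B4, B4–B5, B2–B6

The largest bag has 3 vertices, giving width 2; this decomposition certifies tw(G) ≤ 2. For the lower bound, the 3 vertices {d, e, g} are pairwise adjacent, and any tree decomposition puts a clique entirely inside one bag — forcing width ≥ 2. Combining the bounds, tw(G) = 2.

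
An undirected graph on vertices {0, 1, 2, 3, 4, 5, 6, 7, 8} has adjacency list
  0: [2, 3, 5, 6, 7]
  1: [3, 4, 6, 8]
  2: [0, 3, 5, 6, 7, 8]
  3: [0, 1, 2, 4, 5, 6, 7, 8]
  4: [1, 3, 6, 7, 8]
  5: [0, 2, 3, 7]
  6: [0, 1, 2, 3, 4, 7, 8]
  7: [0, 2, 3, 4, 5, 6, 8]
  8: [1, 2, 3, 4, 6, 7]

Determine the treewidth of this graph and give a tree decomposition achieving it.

Treewidth 4.
One such decomposition:
Bags: B1 = {2, 3, 6, 7, 8}  B2 = {3, 4, 6, 7, 8}  B3 = {0, 2, 3, 6, 7}  B4 = {0, 2, 3, 5, 7}  B5 = {1, 3, 4, 6, 8}
Tree: B1–B2, B1–B3, B3–B4, B2–B5

Every bag has size at most 5, so the width is 5 − 1 = 4 and tw(G) ≤ 4. For the lower bound, the 5 vertices {0, 2, 3, 5, 7} are pairwise adjacent, and any tree decomposition puts a clique entirely inside one bag — forcing width ≥ 4. Hence tw(G) = 4 exactly.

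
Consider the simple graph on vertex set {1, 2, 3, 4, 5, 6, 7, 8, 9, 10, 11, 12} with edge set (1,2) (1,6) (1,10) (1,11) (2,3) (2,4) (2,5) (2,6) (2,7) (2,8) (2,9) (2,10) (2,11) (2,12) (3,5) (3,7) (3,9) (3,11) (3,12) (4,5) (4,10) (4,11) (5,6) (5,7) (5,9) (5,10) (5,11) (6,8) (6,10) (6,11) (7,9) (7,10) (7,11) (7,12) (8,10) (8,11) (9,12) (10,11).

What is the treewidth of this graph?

A width-4 tree decomposition is:
Bags: B1 = {2, 3, 5, 7, 11}  B2 = {2, 3, 5, 7, 9}  B3 = {2, 5, 7, 10, 11}  B4 = {2, 5, 6, 10, 11}  B5 = {2, 4, 5, 10, 11}  B6 = {1, 2, 6, 10, 11}  B7 = {2, 6, 8, 10, 11}  B8 = {2, 3, 7, 9, 12}
Tree: B1–B2, B1–B3, B3–B4, B4–B5, B4–B6, B6–B7, B2–B8
Each bag holds 5 vertices, so the decomposition has width 4, which upper-bounds the treewidth. For the lower bound, the 5 vertices {2, 3, 7, 9, 12} are pairwise adjacent, and any tree decomposition puts a clique entirely inside one bag — forcing width ≥ 4. Therefore the treewidth is 4.

4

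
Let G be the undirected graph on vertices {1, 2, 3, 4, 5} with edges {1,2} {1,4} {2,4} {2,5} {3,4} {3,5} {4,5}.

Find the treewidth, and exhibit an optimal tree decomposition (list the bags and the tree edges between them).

Every bag has size at most 3, so the width is 3 − 1 = 2 and tw(G) ≤ 2. For the lower bound, the 3 vertices {1, 2, 4} are pairwise adjacent, and any tree decomposition puts a clique entirely inside one bag — forcing width ≥ 2. Therefore the treewidth is 2.

Treewidth 2.
One such decomposition:
Bags: B1 = {2, 4, 5}  B2 = {3, 4, 5}  B3 = {1, 2, 4}
Tree: B1–B2, B1–B3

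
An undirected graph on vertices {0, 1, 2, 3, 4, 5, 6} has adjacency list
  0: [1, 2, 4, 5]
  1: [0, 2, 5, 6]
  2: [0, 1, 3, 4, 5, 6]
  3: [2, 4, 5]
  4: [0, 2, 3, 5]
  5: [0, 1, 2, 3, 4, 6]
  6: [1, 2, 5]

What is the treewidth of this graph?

3

A width-3 tree decomposition is:
Bags: B1 = {0, 2, 4, 5}  B2 = {2, 3, 4, 5}  B3 = {0, 1, 2, 5}  B4 = {1, 2, 5, 6}
Tree: B1–B2, B1–B3, B3–B4
Every bag has size at most 4, so the width is 4 − 1 = 3 and tw(G) ≤ 3. On the other hand G contains the 4-clique {0, 1, 2, 5}. A clique must lie in a single bag of any decomposition, so no decomposition can have width below 3. Therefore the treewidth is 3.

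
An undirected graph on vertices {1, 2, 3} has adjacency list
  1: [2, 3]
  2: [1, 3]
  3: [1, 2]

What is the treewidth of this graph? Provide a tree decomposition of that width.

Treewidth 2.
One optimal decomposition is:
Bags: B1 = {1, 2, 3}
Tree: (single bag)

A single bag containing all 3 vertices is trivially a valid decomposition of width 2. Conversely, {1, 2, 3} is a clique of size 3, and the vertices of any clique must share a bag in every tree decomposition; so some bag has ≥ 3 vertices and tw(G) ≥ 2. Hence tw(G) = 2 exactly.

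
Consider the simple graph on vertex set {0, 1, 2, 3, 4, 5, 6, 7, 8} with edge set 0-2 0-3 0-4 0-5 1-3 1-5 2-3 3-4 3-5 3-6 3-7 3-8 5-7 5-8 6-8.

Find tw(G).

2

A width-2 tree decomposition is:
Bags: B1 = {0, 3, 5}  B2 = {0, 3, 4}  B3 = {3, 5, 8}  B4 = {0, 2, 3}  B5 = {3, 5, 7}  B6 = {1, 3, 5}  B7 = {3, 6, 8}
Tree: B1–B2, B1–B3, B2–B4, B3–B5, B5–B6, B3–B7
Every bag has size at most 3, so the width is 3 − 1 = 2 and tw(G) ≤ 2. Conversely, {0, 2, 3} is a clique of size 3, and the vertices of any clique must share a bag in every tree decomposition; so some bag has ≥ 3 vertices and tw(G) ≥ 2. Therefore the treewidth is 2.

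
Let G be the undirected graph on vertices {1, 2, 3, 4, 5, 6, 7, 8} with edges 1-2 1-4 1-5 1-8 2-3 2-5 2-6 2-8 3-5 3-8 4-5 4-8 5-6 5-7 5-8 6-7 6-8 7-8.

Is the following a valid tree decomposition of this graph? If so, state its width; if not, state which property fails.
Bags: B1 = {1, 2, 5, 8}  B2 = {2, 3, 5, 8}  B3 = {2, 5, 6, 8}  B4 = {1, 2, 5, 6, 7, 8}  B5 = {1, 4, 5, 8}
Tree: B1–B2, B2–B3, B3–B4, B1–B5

No — bags containing vertex 1 are not connected in the tree.

A tree decomposition must satisfy three properties: every vertex lies in some bag; for every edge, both endpoints lie together in some bag; and for every vertex, the bags containing it form a connected subtree. Here bags containing vertex 1 are not connected in the tree, so the decomposition is invalid.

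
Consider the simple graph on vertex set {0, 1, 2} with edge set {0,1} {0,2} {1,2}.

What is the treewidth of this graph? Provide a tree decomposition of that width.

Treewidth 2.
Bags: B1 = {0, 1, 2}
Tree: (single bag)

With just one bag of size 3, the width is 3 − 1 = 2, so tw(G) ≤ 2. For the lower bound, the 3 vertices {0, 1, 2} are pairwise adjacent, and any tree decomposition puts a clique entirely inside one bag — forcing width ≥ 2. The upper and lower bounds meet at 2, so that is the treewidth.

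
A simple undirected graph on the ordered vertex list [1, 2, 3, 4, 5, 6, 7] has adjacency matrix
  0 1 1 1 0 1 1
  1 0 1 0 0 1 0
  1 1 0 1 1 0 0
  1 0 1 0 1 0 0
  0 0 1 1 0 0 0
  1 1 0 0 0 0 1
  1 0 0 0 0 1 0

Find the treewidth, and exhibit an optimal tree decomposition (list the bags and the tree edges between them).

Treewidth 2.
Bags: B1 = {1, 2, 3}  B2 = {1, 2, 6}  B3 = {1, 3, 4}  B4 = {1, 6, 7}  B5 = {3, 4, 5}
Tree: B1–B2, B1–B3, B2–B4, B3–B5

The largest bag has 3 vertices, giving width 2; this decomposition certifies tw(G) ≤ 2. On the other hand G contains the 3-clique {1, 2, 3}. A clique must lie in a single bag of any decomposition, so no decomposition can have width below 2. Therefore the treewidth is 2.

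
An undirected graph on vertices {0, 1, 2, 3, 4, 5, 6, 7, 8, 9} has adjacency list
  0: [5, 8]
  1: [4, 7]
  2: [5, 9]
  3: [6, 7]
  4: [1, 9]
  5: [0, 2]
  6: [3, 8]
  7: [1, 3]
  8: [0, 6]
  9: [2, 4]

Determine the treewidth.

2

A width-2 tree decomposition is:
Bags: B1 = {0, 5, 8}  B2 = {2, 5, 8}  B3 = {2, 8, 9}  B4 = {4, 8, 9}  B5 = {1, 4, 8}  B6 = {1, 7, 8}  B7 = {3, 7, 8}  B8 = {3, 6, 8}
Tree: B1–B2, B2–B3, B3–B4, B4–B5, B5–B6, B6–B7, B7–B8
Each bag holds 3 vertices, so the decomposition has width 2, which upper-bounds the treewidth. The edges 8–0–5–2–9–4–1–7–3–6–8 form a cycle, so G is not a tree and its treewidth is at least 2. Therefore the treewidth is 2.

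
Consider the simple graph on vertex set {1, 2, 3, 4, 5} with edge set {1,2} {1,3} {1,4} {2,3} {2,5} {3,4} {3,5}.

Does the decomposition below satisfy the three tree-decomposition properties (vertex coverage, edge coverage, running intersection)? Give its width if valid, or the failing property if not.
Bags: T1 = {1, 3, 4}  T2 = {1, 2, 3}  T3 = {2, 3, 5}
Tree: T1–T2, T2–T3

Yes; width 2.

Checking the three conditions: (i) the bags cover all of {1, 2, 3, 4, 5}; (ii) for each edge, some bag contains both endpoints; (iii) the bags containing any fixed vertex form a subtree. All hold, so the decomposition is valid with width 3 − 1 = 2.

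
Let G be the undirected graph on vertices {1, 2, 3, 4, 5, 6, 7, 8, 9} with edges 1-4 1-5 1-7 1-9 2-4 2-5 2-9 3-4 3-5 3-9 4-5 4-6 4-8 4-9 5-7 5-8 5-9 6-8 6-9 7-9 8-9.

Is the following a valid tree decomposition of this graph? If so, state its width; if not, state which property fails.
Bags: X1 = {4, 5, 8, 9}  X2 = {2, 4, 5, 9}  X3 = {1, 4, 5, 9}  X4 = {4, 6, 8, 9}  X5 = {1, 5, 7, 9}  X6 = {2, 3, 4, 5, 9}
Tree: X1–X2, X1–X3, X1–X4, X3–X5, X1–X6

A tree decomposition must satisfy three properties: every vertex lies in some bag; for every edge, both endpoints lie together in some bag; and for every vertex, the bags containing it form a connected subtree. Here bags containing vertex 2 are not connected in the tree, so the decomposition is invalid.

No — bags containing vertex 2 are not connected in the tree.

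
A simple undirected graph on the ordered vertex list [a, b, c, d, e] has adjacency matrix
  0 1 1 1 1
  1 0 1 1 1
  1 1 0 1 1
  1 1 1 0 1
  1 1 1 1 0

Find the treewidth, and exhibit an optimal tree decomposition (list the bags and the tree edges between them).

Treewidth 4.
One optimal decomposition is:
Bags: B1 = {a, b, c, d, e}
Tree: (single bag)

A single bag containing all 5 vertices is trivially a valid decomposition of width 4. For the lower bound, the 5 vertices {a, b, c, d, e} are pairwise adjacent, and any tree decomposition puts a clique entirely inside one bag — forcing width ≥ 4. Hence tw(G) = 4 exactly.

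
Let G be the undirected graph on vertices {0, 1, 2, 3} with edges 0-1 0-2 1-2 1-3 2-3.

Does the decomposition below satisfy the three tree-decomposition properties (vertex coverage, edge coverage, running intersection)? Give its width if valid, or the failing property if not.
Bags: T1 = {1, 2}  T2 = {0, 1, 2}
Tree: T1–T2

No — vertex 3 appears in no bag.

A tree decomposition must satisfy three properties: every vertex lies in some bag; for every edge, both endpoints lie together in some bag; and for every vertex, the bags containing it form a connected subtree. Here vertex 3 appears in no bag, so the decomposition is invalid.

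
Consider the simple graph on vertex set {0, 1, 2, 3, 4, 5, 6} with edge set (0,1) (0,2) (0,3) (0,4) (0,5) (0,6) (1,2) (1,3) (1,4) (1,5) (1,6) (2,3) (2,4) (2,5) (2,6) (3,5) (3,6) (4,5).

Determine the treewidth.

A width-4 tree decomposition is:
Bags: B1 = {0, 1, 2, 3, 5}  B2 = {0, 1, 2, 3, 6}  B3 = {0, 1, 2, 4, 5}
Tree: B1–B2, B1–B3
Each bag holds 5 vertices, so the decomposition has width 4, which upper-bounds the treewidth. On the other hand G contains the 5-clique {0, 1, 2, 3, 5}. A clique must lie in a single bag of any decomposition, so no decomposition can have width below 4. Therefore the treewidth is 4.

4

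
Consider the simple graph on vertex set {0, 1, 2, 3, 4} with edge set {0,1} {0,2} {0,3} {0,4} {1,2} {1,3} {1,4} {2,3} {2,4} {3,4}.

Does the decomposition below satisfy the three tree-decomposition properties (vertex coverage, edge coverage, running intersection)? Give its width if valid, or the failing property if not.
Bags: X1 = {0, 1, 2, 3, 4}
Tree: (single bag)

Checking the three conditions: (i) the bags cover all of {0, 1, 2, 3, 4}; (ii) for each edge, some bag contains both endpoints; (iii) the bags containing any fixed vertex form a subtree. All hold, so the decomposition is valid with width 5 − 1 = 4.

Yes; width 4.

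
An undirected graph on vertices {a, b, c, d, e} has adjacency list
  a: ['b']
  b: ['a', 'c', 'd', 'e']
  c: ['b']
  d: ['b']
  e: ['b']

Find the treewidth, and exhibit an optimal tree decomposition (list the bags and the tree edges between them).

Each bag holds 2 vertices, so the decomposition has width 1, which upper-bounds the treewidth. Since G has at least one edge (e.g. b–e), it is not an edgeless graph, so tw(G) ≥ 1. Therefore the treewidth is 1.

Treewidth 1.
One such decomposition:
Bags: B1 = {b, e}  B2 = {b, d}  B3 = {a, b}  B4 = {b, c}
Tree: B1–B2, B1–B3, B2–B4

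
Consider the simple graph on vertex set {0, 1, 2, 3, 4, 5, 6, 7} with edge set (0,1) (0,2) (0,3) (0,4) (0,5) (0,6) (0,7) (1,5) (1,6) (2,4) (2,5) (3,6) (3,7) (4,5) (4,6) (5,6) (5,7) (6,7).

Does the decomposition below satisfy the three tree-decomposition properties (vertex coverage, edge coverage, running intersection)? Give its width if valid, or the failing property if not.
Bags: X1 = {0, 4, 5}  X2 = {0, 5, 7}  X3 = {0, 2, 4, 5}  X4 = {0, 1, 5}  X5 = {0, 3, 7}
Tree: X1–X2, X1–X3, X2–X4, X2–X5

A tree decomposition must satisfy three properties: every vertex lies in some bag; for every edge, both endpoints lie together in some bag; and for every vertex, the bags containing it form a connected subtree. Here vertex 6 appears in no bag, so the decomposition is invalid.

No — vertex 6 appears in no bag.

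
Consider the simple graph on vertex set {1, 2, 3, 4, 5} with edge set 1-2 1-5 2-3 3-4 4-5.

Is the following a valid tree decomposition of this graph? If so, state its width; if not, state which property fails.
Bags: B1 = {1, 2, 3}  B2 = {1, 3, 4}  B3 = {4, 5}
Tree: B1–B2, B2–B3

A tree decomposition must satisfy three properties: every vertex lies in some bag; for every edge, both endpoints lie together in some bag; and for every vertex, the bags containing it form a connected subtree. Here edge (1,5) lies in no bag, so the decomposition is invalid.

No — edge (1,5) lies in no bag.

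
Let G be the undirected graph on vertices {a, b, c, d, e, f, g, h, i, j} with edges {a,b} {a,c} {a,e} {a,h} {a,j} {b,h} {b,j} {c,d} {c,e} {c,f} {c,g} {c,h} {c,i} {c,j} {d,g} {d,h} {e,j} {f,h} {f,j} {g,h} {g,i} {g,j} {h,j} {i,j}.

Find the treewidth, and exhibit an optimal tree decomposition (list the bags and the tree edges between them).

The largest bag has 4 vertices, giving width 3; this decomposition certifies tw(G) ≤ 3. Conversely, {c, d, g, h} is a clique of size 4, and the vertices of any clique must share a bag in every tree decomposition; so some bag has ≥ 4 vertices and tw(G) ≥ 3. Combining the bounds, tw(G) = 3.

Treewidth 3.
One such decomposition:
Bags: B1 = {a, c, e, j}  B2 = {a, c, h, j}  B3 = {c, g, h, j}  B4 = {c, d, g, h}  B5 = {c, f, h, j}  B6 = {a, b, h, j}  B7 = {c, g, i, j}
Tree: B1–B2, B2–B3, B3–B4, B2–B5, B2–B6, B3–B7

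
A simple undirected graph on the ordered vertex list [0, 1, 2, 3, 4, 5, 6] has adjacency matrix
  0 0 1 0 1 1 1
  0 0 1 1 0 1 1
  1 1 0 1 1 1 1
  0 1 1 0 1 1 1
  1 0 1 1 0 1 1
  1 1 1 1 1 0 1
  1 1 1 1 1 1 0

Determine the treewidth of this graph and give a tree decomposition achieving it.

Treewidth 4.
Bags: B1 = {2, 3, 4, 5, 6}  B2 = {0, 2, 4, 5, 6}  B3 = {1, 2, 3, 5, 6}
Tree: B1–B2, B1–B3

The largest bag has 5 vertices, giving width 4; this decomposition certifies tw(G) ≤ 4. Conversely, {0, 2, 4, 5, 6} is a clique of size 5, and the vertices of any clique must share a bag in every tree decomposition; so some bag has ≥ 5 vertices and tw(G) ≥ 4. Hence tw(G) = 4 exactly.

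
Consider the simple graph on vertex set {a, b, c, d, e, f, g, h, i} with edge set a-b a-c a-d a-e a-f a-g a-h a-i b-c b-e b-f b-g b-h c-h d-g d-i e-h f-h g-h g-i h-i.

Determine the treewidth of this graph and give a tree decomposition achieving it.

Each bag holds 4 vertices, so the decomposition has width 3, which upper-bounds the treewidth. Conversely, {a, d, g, i} is a clique of size 4, and the vertices of any clique must share a bag in every tree decomposition; so some bag has ≥ 4 vertices and tw(G) ≥ 3. Hence tw(G) = 3 exactly.

Treewidth 3.
One such decomposition:
Bags: B1 = {a, g, h, i}  B2 = {a, b, g, h}  B3 = {a, d, g, i}  B4 = {a, b, c, h}  B5 = {a, b, f, h}  B6 = {a, b, e, h}
Tree: B1–B2, B1–B3, B2–B4, B4–B5, B4–B6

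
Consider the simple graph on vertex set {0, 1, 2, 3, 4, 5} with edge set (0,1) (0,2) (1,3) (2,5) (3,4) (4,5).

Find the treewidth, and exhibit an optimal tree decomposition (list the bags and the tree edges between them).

Treewidth 2.
One optimal decomposition is:
Bags: B1 = {1, 3, 4}  B2 = {0, 1, 4}  B3 = {0, 2, 4}  B4 = {2, 4, 5}
Tree: B1–B2, B2–B3, B3–B4

The largest bag has 3 vertices, giving width 2; this decomposition certifies tw(G) ≤ 2. Since 4–3–1–0–2–5–4 is a cycle in G, G is not acyclic. Forests are exactly the graphs of treewidth ≤ 1, so tw(G) ≥ 2. Hence tw(G) = 2 exactly.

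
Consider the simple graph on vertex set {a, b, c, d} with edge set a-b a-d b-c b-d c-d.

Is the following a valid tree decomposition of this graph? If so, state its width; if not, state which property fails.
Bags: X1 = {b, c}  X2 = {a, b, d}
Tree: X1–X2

No — edge (d,c) lies in no bag.

A tree decomposition must satisfy three properties: every vertex lies in some bag; for every edge, both endpoints lie together in some bag; and for every vertex, the bags containing it form a connected subtree. Here edge (d,c) lies in no bag, so the decomposition is invalid.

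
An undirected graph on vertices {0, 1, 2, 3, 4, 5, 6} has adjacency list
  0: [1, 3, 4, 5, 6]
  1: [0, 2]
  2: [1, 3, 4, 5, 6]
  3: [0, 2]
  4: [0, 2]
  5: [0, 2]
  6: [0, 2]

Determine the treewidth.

A width-2 tree decomposition is:
Bags: B1 = {0, 2, 4}  B2 = {0, 2, 3}  B3 = {0, 1, 2}  B4 = {0, 2, 6}  B5 = {0, 2, 5}
Tree: B1–B2, B2–B3, B3–B4, B4–B5
The largest bag has 3 vertices, giving width 2; this decomposition certifies tw(G) ≤ 2. For the lower bound, G contains the cycle 0–4–2–3–0, so G is not a forest; only forests have treewidth ≤ 1, hence tw(G) ≥ 2. Combining the bounds, tw(G) = 2.

2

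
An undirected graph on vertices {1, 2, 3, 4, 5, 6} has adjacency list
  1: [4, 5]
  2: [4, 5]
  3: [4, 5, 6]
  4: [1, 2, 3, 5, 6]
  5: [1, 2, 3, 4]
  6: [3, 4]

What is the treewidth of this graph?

2

A width-2 tree decomposition is:
Bags: B1 = {3, 4, 5}  B2 = {3, 4, 6}  B3 = {2, 4, 5}  B4 = {1, 4, 5}
Tree: B1–B2, B1–B3, B3–B4
Every bag has size at most 3, so the width is 3 − 1 = 2 and tw(G) ≤ 2. For the lower bound, the 3 vertices {1, 4, 5} are pairwise adjacent, and any tree decomposition puts a clique entirely inside one bag — forcing width ≥ 2. Hence tw(G) = 2 exactly.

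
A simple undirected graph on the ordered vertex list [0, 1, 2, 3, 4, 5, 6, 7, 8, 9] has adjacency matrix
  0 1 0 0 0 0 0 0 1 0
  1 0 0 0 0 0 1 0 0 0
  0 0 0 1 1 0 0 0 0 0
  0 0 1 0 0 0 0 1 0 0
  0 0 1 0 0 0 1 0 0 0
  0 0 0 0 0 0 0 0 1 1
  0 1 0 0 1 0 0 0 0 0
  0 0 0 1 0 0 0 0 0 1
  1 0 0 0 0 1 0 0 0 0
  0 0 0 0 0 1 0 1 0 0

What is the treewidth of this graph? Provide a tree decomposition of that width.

The largest bag has 3 vertices, giving width 2; this decomposition certifies tw(G) ≤ 2. For the lower bound, G contains the cycle 6–1–0–8–5–9–7–3–2–4–6, so G is not a forest; only forests have treewidth ≤ 1, hence tw(G) ≥ 2. The upper and lower bounds meet at 2, so that is the treewidth.

Treewidth 2.
One optimal decomposition is:
Bags: B1 = {0, 1, 6}  B2 = {0, 6, 8}  B3 = {5, 6, 8}  B4 = {5, 6, 9}  B5 = {6, 7, 9}  B6 = {3, 6, 7}  B7 = {2, 3, 6}  B8 = {2, 4, 6}
Tree: B1–B2, B2–B3, B3–B4, B4–B5, B5–B6, B6–B7, B7–B8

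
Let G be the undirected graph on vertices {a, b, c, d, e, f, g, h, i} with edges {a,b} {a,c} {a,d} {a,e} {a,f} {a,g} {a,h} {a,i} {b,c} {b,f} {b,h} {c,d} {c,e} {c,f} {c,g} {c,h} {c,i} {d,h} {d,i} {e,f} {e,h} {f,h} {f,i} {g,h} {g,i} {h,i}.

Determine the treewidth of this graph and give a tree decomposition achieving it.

Treewidth 4.
Bags: B1 = {a, b, c, f, h}  B2 = {a, c, f, h, i}  B3 = {a, c, e, f, h}  B4 = {a, c, d, h, i}  B5 = {a, c, g, h, i}
Tree: B1–B2, B1–B3, B2–B4, B2–B5

Every bag has size at most 5, so the width is 5 − 1 = 4 and tw(G) ≤ 4. For the lower bound, the 5 vertices {a, c, d, h, i} are pairwise adjacent, and any tree decomposition puts a clique entirely inside one bag — forcing width ≥ 4. The upper and lower bounds meet at 4, so that is the treewidth.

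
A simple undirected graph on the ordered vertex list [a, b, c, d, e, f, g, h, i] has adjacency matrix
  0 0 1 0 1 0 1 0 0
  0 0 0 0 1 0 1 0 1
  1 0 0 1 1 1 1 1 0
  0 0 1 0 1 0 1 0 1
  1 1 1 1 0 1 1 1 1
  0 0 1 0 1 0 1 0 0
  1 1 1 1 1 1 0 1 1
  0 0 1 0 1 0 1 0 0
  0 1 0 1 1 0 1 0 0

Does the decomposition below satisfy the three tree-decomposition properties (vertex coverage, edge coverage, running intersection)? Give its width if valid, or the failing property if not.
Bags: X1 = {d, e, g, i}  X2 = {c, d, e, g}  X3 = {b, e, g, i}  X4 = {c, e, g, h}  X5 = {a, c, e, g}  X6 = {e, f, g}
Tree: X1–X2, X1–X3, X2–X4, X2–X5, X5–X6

A tree decomposition must satisfy three properties: every vertex lies in some bag; for every edge, both endpoints lie together in some bag; and for every vertex, the bags containing it form a connected subtree. Here edge (c,f) lies in no bag, so the decomposition is invalid.

No — edge (c,f) lies in no bag.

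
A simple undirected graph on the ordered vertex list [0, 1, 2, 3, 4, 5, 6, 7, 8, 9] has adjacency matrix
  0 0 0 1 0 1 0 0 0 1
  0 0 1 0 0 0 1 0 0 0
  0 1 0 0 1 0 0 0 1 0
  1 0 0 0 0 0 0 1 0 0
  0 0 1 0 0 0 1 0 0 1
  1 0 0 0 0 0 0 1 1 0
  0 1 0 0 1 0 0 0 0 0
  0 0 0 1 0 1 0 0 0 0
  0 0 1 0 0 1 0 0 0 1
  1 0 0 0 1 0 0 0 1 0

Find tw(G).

2

A width-2 tree decomposition is:
Bags: B1 = {3, 5, 7}  B2 = {0, 3, 5}  B3 = {0, 5, 8}  B4 = {0, 8, 9}  B5 = {2, 8, 9}  B6 = {2, 4, 9}  B7 = {1, 2, 4}  B8 = {1, 4, 6}
Tree: B1–B2, B2–B3, B3–B4, B4–B5, B5–B6, B6–B7, B7–B8
Each bag holds 3 vertices, so the decomposition has width 2, which upper-bounds the treewidth. For the lower bound, G contains the cycle 7–3–0–5–7, so G is not a forest; only forests have treewidth ≤ 1, hence tw(G) ≥ 2. Therefore the treewidth is 2.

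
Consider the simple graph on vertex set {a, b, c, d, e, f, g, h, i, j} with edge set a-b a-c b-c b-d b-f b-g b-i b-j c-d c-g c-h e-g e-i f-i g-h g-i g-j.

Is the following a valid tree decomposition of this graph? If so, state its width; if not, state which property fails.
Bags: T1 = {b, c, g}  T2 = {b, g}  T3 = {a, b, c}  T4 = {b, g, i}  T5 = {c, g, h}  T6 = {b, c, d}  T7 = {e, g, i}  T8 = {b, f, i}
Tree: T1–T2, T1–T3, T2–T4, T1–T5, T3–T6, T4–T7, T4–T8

No — vertex j appears in no bag.

A tree decomposition must satisfy three properties: every vertex lies in some bag; for every edge, both endpoints lie together in some bag; and for every vertex, the bags containing it form a connected subtree. Here vertex j appears in no bag, so the decomposition is invalid.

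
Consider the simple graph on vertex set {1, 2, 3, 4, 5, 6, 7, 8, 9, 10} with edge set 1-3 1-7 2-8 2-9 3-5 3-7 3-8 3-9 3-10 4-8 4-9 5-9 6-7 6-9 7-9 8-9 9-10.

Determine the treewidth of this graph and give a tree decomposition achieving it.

The largest bag has 3 vertices, giving width 2; this decomposition certifies tw(G) ≤ 2. Conversely, {1, 3, 7} is a clique of size 3, and the vertices of any clique must share a bag in every tree decomposition; so some bag has ≥ 3 vertices and tw(G) ≥ 2. Hence tw(G) = 2 exactly.

Treewidth 2.
One optimal decomposition is:
Bags: B1 = {3, 9, 10}  B2 = {3, 8, 9}  B3 = {4, 8, 9}  B4 = {3, 5, 9}  B5 = {3, 7, 9}  B6 = {2, 8, 9}  B7 = {1, 3, 7}  B8 = {6, 7, 9}
Tree: B1–B2, B2–B3, B2–B4, B1–B5, B2–B6, B5–B7, B5–B8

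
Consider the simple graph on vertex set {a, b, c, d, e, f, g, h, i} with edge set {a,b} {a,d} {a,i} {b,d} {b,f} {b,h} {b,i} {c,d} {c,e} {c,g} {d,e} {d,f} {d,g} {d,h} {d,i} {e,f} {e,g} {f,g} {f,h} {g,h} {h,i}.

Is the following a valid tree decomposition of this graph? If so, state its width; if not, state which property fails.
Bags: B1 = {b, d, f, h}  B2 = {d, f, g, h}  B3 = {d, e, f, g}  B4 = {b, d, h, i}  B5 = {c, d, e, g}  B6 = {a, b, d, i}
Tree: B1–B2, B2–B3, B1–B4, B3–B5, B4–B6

Yes; width 3.

Checking the three conditions: (i) the bags cover all of {a, b, c, d, e, f, g, h, i}; (ii) for each edge, some bag contains both endpoints; (iii) the bags containing any fixed vertex form a subtree. All hold, so the decomposition is valid with width 4 − 1 = 3.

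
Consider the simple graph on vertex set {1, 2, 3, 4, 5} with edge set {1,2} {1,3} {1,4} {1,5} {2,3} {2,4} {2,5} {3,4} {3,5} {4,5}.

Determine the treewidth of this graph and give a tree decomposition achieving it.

A single bag containing all 5 vertices is trivially a valid decomposition of width 4. Conversely, {1, 2, 3, 4, 5} is a clique of size 5, and the vertices of any clique must share a bag in every tree decomposition; so some bag has ≥ 5 vertices and tw(G) ≥ 4. Hence tw(G) = 4 exactly.

Treewidth 4.
Bags: B1 = {1, 2, 3, 4, 5}
Tree: (single bag)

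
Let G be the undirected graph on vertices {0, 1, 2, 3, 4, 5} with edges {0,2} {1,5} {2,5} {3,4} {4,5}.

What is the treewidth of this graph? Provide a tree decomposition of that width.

The largest bag has 2 vertices, giving width 1; this decomposition certifies tw(G) ≤ 1. Any graph with an edge has treewidth ≥ 1, and G has the edge 4–5. Hence tw(G) = 1 exactly.

Treewidth 1.
One such decomposition:
Bags: B1 = {4, 5}  B2 = {3, 4}  B3 = {2, 5}  B4 = {1, 5}  B5 = {0, 2}
Tree: B1–B2, B1–B3, B3–B4, B3–B5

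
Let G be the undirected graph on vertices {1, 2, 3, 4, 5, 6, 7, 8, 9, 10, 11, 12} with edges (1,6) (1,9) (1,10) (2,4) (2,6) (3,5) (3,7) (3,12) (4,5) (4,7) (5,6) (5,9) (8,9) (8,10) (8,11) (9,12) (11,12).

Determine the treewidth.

3

A width-3 tree decomposition is:
Bags: B1 = {1, 8, 10, 11}  B2 = {1, 8, 9, 11}  B3 = {1, 9, 11, 12}  B4 = {1, 6, 9, 12}  B5 = {5, 6, 9, 12}  B6 = {3, 5, 6, 12}  B7 = {2, 3, 5, 6}  B8 = {2, 3, 4, 5}  B9 = {2, 3, 4, 7}
Tree: B1–B2, B2–B3, B3–B4, B4–B5, B5–B6, B6–B7, B7–B8, B8–B9
Every bag has size at most 4, so the width is 4 − 1 = 3 and tw(G) ≤ 3. For the lower bound: the 4 vertex sets {8,10,11}, {1}, {9}, {3,5,6,12} are disjoint, each induces a connected subgraph, and every pair is joined by at least one edge of G. Contracting each set to a single vertex therefore yields K_{4} as a minor, and since treewidth is minor-monotone, tw(G) ≥ tw(K_{4}) = 3. Therefore the treewidth is 3.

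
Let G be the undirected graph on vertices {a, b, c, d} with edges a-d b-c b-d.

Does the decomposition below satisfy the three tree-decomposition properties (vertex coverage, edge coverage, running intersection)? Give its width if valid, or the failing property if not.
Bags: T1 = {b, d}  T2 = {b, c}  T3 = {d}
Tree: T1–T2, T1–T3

No — vertex a appears in no bag.

A tree decomposition must satisfy three properties: every vertex lies in some bag; for every edge, both endpoints lie together in some bag; and for every vertex, the bags containing it form a connected subtree. Here vertex a appears in no bag, so the decomposition is invalid.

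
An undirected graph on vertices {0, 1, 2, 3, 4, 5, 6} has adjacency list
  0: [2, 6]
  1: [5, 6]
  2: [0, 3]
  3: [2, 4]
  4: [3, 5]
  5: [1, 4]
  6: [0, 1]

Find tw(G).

A width-2 tree decomposition is:
Bags: B1 = {2, 3, 4}  B2 = {0, 2, 4}  B3 = {0, 4, 6}  B4 = {1, 4, 6}  B5 = {1, 4, 5}
Tree: B1–B2, B2–B3, B3–B4, B4–B5
Each bag holds 3 vertices, so the decomposition has width 2, which upper-bounds the treewidth. Since 4–3–2–0–6–1–5–4 is a cycle in G, G is not acyclic. Forests are exactly the graphs of treewidth ≤ 1, so tw(G) ≥ 2. The upper and lower bounds meet at 2, so that is the treewidth.

2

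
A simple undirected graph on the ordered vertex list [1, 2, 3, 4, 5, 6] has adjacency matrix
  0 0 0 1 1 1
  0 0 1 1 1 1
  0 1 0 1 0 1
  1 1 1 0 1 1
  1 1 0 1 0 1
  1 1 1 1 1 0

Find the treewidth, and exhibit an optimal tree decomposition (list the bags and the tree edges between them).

Treewidth 3.
Bags: B1 = {2, 4, 5, 6}  B2 = {1, 4, 5, 6}  B3 = {2, 3, 4, 6}
Tree: B1–B2, B1–B3

Every bag has size at most 4, so the width is 4 − 1 = 3 and tw(G) ≤ 3. On the other hand G contains the 4-clique {1, 4, 5, 6}. A clique must lie in a single bag of any decomposition, so no decomposition can have width below 3. Combining the bounds, tw(G) = 3.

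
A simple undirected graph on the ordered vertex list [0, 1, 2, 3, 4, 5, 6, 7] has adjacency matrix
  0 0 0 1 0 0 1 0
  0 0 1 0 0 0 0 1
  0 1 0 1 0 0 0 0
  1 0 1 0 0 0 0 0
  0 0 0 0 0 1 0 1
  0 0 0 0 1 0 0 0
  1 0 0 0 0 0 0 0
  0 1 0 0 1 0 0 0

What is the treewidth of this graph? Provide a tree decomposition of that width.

Treewidth 1.
Bags: B1 = {4, 5}  B2 = {4, 7}  B3 = {1, 7}  B4 = {1, 2}  B5 = {2, 3}  B6 = {0, 3}  B7 = {0, 6}
Tree: B1–B2, B2–B3, B3–B4, B4–B5, B5–B6, B6–B7

Each bag holds 2 vertices, so the decomposition has width 1, which upper-bounds the treewidth. Since G has at least one edge (e.g. 5–4), it is not an edgeless graph, so tw(G) ≥ 1. The upper and lower bounds meet at 1, so that is the treewidth.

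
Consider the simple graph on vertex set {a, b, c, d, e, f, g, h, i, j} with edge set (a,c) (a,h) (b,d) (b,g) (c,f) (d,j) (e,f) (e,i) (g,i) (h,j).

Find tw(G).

A width-2 tree decomposition is:
Bags: B1 = {a, c, h}  B2 = {c, f, h}  B3 = {e, f, h}  B4 = {e, h, i}  B5 = {g, h, i}  B6 = {b, g, h}  B7 = {b, d, h}  B8 = {d, h, j}
Tree: B1–B2, B2–B3, B3–B4, B4–B5, B5–B6, B6–B7, B7–B8
The largest bag has 3 vertices, giving width 2; this decomposition certifies tw(G) ≤ 2. Since h–a–c–f–e–i–g–b–d–j–h is a cycle in G, G is not acyclic. Forests are exactly the graphs of treewidth ≤ 1, so tw(G) ≥ 2. Combining the bounds, tw(G) = 2.

2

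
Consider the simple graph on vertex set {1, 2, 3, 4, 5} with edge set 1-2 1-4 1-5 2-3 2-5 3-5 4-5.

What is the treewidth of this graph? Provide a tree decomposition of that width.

Treewidth 2.
Bags: B1 = {1, 2, 5}  B2 = {2, 3, 5}  B3 = {1, 4, 5}
Tree: B1–B2, B1–B3

Every bag has size at most 3, so the width is 3 − 1 = 2 and tw(G) ≤ 2. On the other hand G contains the 3-clique {1, 2, 5}. A clique must lie in a single bag of any decomposition, so no decomposition can have width below 2. Therefore the treewidth is 2.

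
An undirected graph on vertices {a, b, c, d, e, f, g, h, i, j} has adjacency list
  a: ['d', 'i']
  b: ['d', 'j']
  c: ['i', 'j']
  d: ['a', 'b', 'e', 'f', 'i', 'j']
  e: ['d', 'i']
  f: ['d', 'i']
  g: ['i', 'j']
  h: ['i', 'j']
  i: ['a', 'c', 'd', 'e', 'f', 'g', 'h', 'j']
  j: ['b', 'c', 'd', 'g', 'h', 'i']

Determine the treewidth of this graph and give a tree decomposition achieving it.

Treewidth 2.
Bags: B1 = {c, i, j}  B2 = {d, i, j}  B3 = {h, i, j}  B4 = {g, i, j}  B5 = {a, d, i}  B6 = {b, d, j}  B7 = {d, e, i}  B8 = {d, f, i}
Tree: B1–B2, B1–B3, B2–B4, B2–B5, B2–B6, B5–B7, B5–B8

Every bag has size at most 3, so the width is 3 − 1 = 2 and tw(G) ≤ 2. Conversely, {b, d, j} is a clique of size 3, and the vertices of any clique must share a bag in every tree decomposition; so some bag has ≥ 3 vertices and tw(G) ≥ 2. Therefore the treewidth is 2.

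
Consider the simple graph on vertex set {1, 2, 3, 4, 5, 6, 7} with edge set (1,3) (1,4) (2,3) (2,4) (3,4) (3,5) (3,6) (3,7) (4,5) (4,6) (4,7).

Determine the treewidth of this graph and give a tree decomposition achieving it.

The largest bag has 3 vertices, giving width 2; this decomposition certifies tw(G) ≤ 2. Conversely, {1, 3, 4} is a clique of size 3, and the vertices of any clique must share a bag in every tree decomposition; so some bag has ≥ 3 vertices and tw(G) ≥ 2. Hence tw(G) = 2 exactly.

Treewidth 2.
Bags: B1 = {2, 3, 4}  B2 = {3, 4, 6}  B3 = {1, 3, 4}  B4 = {3, 4, 7}  B5 = {3, 4, 5}
Tree: B1–B2, B1–B3, B1–B4, B1–B5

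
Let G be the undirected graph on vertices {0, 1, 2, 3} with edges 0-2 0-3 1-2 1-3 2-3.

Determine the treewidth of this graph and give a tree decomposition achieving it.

Treewidth 2.
One optimal decomposition is:
Bags: B1 = {0, 2, 3}  B2 = {1, 2, 3}
Tree: B1–B2

Every bag has size at most 3, so the width is 3 − 1 = 2 and tw(G) ≤ 2. On the other hand G contains the 3-clique {0, 2, 3}. A clique must lie in a single bag of any decomposition, so no decomposition can have width below 2. Therefore the treewidth is 2.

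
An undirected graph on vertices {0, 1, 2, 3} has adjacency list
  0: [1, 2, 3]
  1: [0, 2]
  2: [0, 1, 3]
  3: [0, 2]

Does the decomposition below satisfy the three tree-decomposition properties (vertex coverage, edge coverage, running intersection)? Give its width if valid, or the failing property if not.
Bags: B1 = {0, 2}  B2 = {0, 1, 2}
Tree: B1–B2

No — vertex 3 appears in no bag.

A tree decomposition must satisfy three properties: every vertex lies in some bag; for every edge, both endpoints lie together in some bag; and for every vertex, the bags containing it form a connected subtree. Here vertex 3 appears in no bag, so the decomposition is invalid.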